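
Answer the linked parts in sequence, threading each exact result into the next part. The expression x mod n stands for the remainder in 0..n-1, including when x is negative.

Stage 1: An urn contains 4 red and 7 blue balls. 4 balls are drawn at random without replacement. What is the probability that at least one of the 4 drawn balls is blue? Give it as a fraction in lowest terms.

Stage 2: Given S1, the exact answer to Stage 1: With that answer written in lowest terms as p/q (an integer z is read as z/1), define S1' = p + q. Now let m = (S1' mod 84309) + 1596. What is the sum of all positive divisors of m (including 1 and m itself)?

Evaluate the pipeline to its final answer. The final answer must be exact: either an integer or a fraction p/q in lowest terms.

3024

Stage 1: total draws C(11,4) = 330; complement C(4,4) = 1; favorable 330 - 1 = 329; P = 329/330; answer 329/330
Stage 2: S1 = 329/330; threaded value p + q = 659; m = 2255; 2255 = 5 * 11 * 41; sigma = (1 + 5) * (1 + 11) * (1 + 41) = 6 * 12 * 42 = 3024; answer 3024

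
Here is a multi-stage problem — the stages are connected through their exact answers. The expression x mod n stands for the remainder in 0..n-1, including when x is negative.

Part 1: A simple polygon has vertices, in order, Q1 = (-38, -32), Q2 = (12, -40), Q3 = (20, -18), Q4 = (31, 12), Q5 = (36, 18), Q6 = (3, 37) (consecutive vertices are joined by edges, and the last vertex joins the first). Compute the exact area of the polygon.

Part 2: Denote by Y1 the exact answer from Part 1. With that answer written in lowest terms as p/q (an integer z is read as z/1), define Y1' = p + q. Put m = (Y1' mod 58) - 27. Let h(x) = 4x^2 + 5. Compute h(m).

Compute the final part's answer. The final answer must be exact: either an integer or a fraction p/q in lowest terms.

1029

Part 1: cross terms: (-38*-40 - 12*-32)=1904, (12*-18 - 20*-40)=584, (20*12 - 31*-18)=798, (31*18 - 36*12)=126, (36*37 - 3*18)=1278, (3*-32 - -38*37)=1310; twice the area = |6000| = 6000; area = 3000; answer 3000
Part 2: Y1 = 3000; threaded value p + q = 3001; m = 16; 4*(16)^2 + 5 = (1024) + (5) = 1029; answer 1029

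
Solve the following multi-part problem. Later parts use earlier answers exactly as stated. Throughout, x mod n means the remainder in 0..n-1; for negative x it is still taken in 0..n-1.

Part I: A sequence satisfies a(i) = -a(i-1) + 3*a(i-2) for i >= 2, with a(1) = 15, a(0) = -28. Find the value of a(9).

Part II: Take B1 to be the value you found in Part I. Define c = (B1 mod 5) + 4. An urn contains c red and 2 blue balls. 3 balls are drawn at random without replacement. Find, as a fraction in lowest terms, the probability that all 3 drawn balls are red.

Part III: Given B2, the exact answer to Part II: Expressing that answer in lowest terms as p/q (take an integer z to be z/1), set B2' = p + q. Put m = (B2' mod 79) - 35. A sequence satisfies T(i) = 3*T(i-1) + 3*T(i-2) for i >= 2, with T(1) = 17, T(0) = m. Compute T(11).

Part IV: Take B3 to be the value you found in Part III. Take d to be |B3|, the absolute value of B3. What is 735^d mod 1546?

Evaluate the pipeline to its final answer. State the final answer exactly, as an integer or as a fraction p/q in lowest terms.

1431

Part I: a(2) = -1*(15) + 3*(-28) = -99; iterating: a(2)=-99, a(3)=144, a(4)=-441, a(5)=873, a(6)=-2196, a(7)=4815, a(8)=-11403, a(9)=25848; answer 25848
Part II: B1 = 25848; c = 7; total draws C(9,3) = 84; favorable C(7,3) = 35; P = 5/12; answer 5/12
Part III: B2 = 5/12; threaded value p + q = 17; m = -18; T(2) = 3*(17) + 3*(-18) = -3; iterating: T(2)=-3, T(3)=42, T(4)=117, T(5)=477, T(6)=1782, T(7)=6777, T(8)=25677, T(9)=97362, T(10)=369117, T(11)=1399437; answer 1399437
Part IV: B3 = 1399437; d = 1399437; squarings mod 1546: 735^1=735, 735^2=671, 735^4=355, 735^8=799, 735^16=1449, 735^32=133, 735^64=683, 735^128=1143, 735^256=79, 735^512=57, 735^1024=157, 735^2048=1459, 735^4096=1385, 735^8192=1185, 735^16384=457, 735^32768=139, 735^65536=769, 735^131072=789, 735^262144=1029, 735^524288=1377, 735^1048576=733; 735^1399437 = 735^1 * 735^4 * 735^8 * 735^128 * 735^512 * 735^2048 * 735^4096 * 735^16384 * 735^65536 * 735^262144 * 735^1048576 = 1431 (mod 1546); answer 1431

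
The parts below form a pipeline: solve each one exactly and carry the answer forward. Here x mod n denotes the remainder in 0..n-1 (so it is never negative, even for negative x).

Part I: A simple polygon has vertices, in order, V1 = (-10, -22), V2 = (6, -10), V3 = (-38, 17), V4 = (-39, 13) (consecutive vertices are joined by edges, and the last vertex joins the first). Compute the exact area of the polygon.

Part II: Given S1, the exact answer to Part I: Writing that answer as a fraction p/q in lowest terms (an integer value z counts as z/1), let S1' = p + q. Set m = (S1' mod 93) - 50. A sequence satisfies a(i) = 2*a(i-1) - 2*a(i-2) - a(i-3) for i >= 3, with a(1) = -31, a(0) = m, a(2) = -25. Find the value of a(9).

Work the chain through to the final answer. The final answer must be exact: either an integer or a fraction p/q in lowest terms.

-1076

Part I: cross terms: (-10*-10 - 6*-22)=232, (6*17 - -38*-10)=-278, (-38*13 - -39*17)=169, (-39*-22 - -10*13)=988; twice the area = |1111| = 1111; area = 1111/2; answer 1111/2
Part II: S1 = 1111/2; threaded value p + q = 1113; m = 40; a(3) = 2*(-25) - 2*(-31) - 1*(40) = -28; iterating: a(3)=-28, a(4)=25, a(5)=131, a(6)=240, a(7)=193, a(8)=-225, a(9)=-1076; answer -1076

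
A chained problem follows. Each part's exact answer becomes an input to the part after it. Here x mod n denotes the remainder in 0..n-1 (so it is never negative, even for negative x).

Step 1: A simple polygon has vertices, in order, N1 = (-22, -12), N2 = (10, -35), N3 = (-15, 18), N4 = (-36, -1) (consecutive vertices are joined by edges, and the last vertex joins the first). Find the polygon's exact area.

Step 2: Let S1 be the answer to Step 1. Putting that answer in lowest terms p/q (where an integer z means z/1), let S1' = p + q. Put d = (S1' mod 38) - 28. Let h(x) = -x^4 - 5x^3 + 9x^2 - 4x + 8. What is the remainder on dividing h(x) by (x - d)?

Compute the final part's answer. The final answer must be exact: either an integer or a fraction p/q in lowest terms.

Step 1: cross terms: (-22*-35 - 10*-12)=890, (10*18 - -15*-35)=-345, (-15*-1 - -36*18)=663, (-36*-12 - -22*-1)=410; twice the area = |1618| = 1618; area = 809; answer 809
Step 2: S1 = 809; threaded value p + q = 810; d = -16; remainder = value at the root: -1*(-16)^4 - 5*(-16)^3 + 9*(-16)^2 - 4*(-16)^1 + 8 = (-65536) + (20480) + (2304) + (64) + (8) = -42680; answer -42680

-42680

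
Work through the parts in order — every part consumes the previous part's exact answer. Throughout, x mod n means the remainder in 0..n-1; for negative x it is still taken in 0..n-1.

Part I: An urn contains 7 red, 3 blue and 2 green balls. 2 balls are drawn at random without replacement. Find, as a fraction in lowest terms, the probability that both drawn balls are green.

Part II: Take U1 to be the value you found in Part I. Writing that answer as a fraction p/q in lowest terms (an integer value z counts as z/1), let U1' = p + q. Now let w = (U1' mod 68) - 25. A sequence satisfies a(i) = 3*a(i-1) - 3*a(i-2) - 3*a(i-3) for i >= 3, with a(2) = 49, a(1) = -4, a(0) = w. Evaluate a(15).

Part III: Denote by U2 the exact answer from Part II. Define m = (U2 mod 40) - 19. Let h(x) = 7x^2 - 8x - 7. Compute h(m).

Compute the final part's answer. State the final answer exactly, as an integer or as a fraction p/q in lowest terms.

Part I: total draws C(12,2) = 66; favorable C(2,2) = 1; P = 1/66; answer 1/66
Part II: U1 = 1/66; threaded value p + q = 67; w = 42; a(3) = 3*(49) - 3*(-4) - 3*(42) = 33; iterating: a(3)=33, a(4)=-36, a(5)=-354, a(6)=-1053, a(7)=-1989, a(8)=-1746, a(9)=3888, a(10)=22869, a(11)=62181, a(12)=106272, a(13)=63666, a(14)=-314361, a(15)=-1452897; answer -1452897
Part III: U2 = -1452897; m = 4; 7*(4)^2 - 8*(4)^1 - 7 = (112) + (-32) + (-7) = 73; answer 73

73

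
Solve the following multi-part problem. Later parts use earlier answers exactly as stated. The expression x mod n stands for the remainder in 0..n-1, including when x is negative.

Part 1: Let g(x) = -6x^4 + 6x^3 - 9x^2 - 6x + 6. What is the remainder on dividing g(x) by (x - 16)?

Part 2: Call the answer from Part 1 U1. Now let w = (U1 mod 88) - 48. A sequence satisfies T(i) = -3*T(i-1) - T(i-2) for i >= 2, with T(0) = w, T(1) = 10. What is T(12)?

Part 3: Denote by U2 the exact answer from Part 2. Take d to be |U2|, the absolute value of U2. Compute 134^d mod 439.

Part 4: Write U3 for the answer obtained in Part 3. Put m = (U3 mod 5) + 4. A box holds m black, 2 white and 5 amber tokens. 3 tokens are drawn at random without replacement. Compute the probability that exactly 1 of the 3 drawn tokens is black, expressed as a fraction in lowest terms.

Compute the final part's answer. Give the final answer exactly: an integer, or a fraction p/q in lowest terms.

63/143

Part 1: remainder = value at the root: -6*(16)^4 + 6*(16)^3 - 9*(16)^2 - 6*(16)^1 + 6 = (-393216) + (24576) + (-2304) + (-96) + (6) = -371034; answer -371034
Part 2: U1 = -371034; w = 14; T(2) = -3*(10) - 1*(14) = -44; iterating: T(2)=-44, T(3)=122, T(4)=-322, T(5)=844, T(6)=-2210, T(7)=5786, T(8)=-15148, T(9)=39658, T(10)=-103826, T(11)=271820, T(12)=-711634; answer -711634
Part 3: U2 = -711634; d = 711634; squarings mod 439: 134^1=134, 134^2=396, 134^4=93, 134^8=308, 134^16=40, 134^32=283, 134^64=191, 134^128=44, 134^256=180, 134^512=353, 134^1024=372, 134^2048=99, 134^4096=143, 134^8192=255, 134^16384=53, 134^32768=175, 134^65536=334, 134^131072=50, 134^262144=305, 134^524288=396; 134^711634 = 134^2 * 134^16 * 134^64 * 134^128 * 134^256 * 134^512 * 134^2048 * 134^4096 * 134^16384 * 134^32768 * 134^131072 * 134^524288 = 212 (mod 439); answer 212
Part 4: U3 = 212; m = 6; total draws C(13,3) = 286; favorable C(6,1)*C(7,2) = 126; P = 63/143; answer 63/143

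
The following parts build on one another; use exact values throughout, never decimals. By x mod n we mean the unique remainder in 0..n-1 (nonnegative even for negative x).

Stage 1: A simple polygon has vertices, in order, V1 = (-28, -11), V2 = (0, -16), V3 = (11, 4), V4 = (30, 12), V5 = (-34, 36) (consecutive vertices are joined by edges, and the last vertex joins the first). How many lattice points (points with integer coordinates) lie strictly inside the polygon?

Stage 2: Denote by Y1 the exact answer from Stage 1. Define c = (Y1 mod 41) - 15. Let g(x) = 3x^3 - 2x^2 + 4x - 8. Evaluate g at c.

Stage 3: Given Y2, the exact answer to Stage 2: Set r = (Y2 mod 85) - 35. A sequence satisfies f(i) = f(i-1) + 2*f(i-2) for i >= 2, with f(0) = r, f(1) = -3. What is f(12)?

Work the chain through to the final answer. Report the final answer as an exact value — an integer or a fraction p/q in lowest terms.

12297

Stage 1: cross terms: (-28*-16 - 0*-11)=448, (0*4 - 11*-16)=176, (11*12 - 30*4)=12, (30*36 - -34*12)=1488, (-34*-11 - -28*36)=1382; twice the area = |3506| = 3506; area = 1753; boundary points = 1 + 1 + 1 + 8 + 1 = 12; strictly interior points = area - boundary/2 + 1 = 1748; answer 1748
Stage 2: Y1 = 1748; c = 11; 3*(11)^3 - 2*(11)^2 + 4*(11)^1 - 8 = (3993) + (-242) + (44) + (-8) = 3787; answer 3787
Stage 3: Y2 = 3787; r = 12; f(2) = 1*(-3) + 2*(12) = 21; iterating: f(2)=21, f(3)=15, f(4)=57, f(5)=87, f(6)=201, f(7)=375, f(8)=777, f(9)=1527, f(10)=3081, f(11)=6135, f(12)=12297; answer 12297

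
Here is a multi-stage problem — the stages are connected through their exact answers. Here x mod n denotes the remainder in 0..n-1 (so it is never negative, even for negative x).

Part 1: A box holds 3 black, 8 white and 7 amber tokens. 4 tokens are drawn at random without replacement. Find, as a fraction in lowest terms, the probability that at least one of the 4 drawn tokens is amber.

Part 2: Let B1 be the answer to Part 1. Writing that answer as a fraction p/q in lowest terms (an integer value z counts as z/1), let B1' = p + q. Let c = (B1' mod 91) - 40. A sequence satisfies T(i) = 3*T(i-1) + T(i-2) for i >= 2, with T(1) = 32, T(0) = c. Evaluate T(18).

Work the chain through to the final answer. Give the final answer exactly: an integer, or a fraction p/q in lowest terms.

Part 1: total draws C(18,4) = 3060; complement C(11,4) = 330; favorable 3060 - 330 = 2730; P = 91/102; answer 91/102
Part 2: B1 = 91/102; threaded value p + q = 193; c = -29; T(2) = 3*(32) + 1*(-29) = 67; iterating: T(2)=67, T(3)=233, T(4)=766, T(5)=2531, T(6)=8359, T(7)=27608, T(8)=91183, T(9)=301157, T(10)=994654, T(11)=3285119, T(12)=10850011, T(13)=35835152, T(14)=118355467, T(15)=390901553, T(16)=1291060126, T(17)=4264081931, T(18)=14083305919; answer 14083305919

14083305919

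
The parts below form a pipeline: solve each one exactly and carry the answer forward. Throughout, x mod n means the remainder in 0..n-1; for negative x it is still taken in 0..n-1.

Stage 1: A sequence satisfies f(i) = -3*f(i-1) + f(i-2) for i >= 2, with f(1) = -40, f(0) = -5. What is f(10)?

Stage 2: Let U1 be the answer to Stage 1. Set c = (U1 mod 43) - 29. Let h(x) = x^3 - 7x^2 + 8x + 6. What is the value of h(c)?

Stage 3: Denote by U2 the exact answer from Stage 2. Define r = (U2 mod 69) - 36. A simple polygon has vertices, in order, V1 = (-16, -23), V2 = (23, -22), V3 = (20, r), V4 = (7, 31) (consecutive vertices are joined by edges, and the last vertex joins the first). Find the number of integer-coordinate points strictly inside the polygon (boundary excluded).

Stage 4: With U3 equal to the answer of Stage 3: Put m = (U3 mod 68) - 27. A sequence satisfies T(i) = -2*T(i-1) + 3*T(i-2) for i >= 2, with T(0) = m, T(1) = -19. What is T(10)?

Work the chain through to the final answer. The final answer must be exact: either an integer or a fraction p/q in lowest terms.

295241

Stage 1: f(2) = -3*(-40) + 1*(-5) = 115; iterating: f(2)=115, f(3)=-385, f(4)=1270, f(5)=-4195, f(6)=13855, f(7)=-45760, f(8)=151135, f(9)=-499165, f(10)=1648630; answer 1648630
Stage 2: U1 = 1648630; c = -19; 1*(-19)^3 - 7*(-19)^2 + 8*(-19)^1 + 6 = (-6859) + (-2527) + (-152) + (6) = -9532; answer -9532
Stage 3: U2 = -9532; r = 23; cross terms: (-16*-22 - 23*-23)=881, (23*23 - 20*-22)=969, (20*31 - 7*23)=459, (7*-23 - -16*31)=335; twice the area = |2644| = 2644; area = 1322; boundary points = 1 + 3 + 1 + 1 = 6; strictly interior points = area - boundary/2 + 1 = 1320; answer 1320
Stage 4: U3 = 1320; m = 1; T(2) = -2*(-19) + 3*(1) = 41; iterating: T(2)=41, T(3)=-139, T(4)=401, T(5)=-1219, T(6)=3641, T(7)=-10939, T(8)=32801, T(9)=-98419, T(10)=295241; answer 295241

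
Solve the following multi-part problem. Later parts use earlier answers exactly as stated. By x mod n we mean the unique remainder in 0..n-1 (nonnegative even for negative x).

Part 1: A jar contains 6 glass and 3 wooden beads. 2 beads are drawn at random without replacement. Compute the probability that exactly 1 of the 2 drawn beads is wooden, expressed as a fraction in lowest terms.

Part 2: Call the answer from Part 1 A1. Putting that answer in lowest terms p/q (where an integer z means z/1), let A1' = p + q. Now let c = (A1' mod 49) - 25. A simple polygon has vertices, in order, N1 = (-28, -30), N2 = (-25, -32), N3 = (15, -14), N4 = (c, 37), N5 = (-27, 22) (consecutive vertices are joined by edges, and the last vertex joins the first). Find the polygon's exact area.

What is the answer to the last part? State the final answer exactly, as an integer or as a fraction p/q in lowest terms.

Part 1: total draws C(9,2) = 36; favorable C(3,1)*C(6,1) = 18; P = 1/2; answer 1/2
Part 2: A1 = 1/2; threaded value p + q = 3; c = -22; cross terms: (-28*-32 - -25*-30)=146, (-25*-14 - 15*-32)=830, (15*37 - -22*-14)=247, (-22*22 - -27*37)=515, (-27*-30 - -28*22)=1426; twice the area = |3164| = 3164; area = 1582; answer 1582

1582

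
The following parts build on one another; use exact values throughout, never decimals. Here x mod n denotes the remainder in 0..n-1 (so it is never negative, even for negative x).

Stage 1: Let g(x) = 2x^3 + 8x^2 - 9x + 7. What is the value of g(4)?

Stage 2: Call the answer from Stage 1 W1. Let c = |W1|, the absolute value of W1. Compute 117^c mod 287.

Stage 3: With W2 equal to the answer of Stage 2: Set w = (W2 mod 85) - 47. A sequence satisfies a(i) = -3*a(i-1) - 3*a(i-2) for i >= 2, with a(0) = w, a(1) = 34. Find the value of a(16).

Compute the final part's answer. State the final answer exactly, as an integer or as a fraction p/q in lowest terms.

Stage 1: 2*(4)^3 + 8*(4)^2 - 9*(4)^1 + 7 = (128) + (128) + (-36) + (7) = 227; answer 227
Stage 2: W1 = 227; c = 227; squarings mod 287: 117^1=117, 117^2=200, 117^4=107, 117^8=256, 117^16=100, 117^32=242, 117^64=16, 117^128=256; 117^227 = 117^1 * 117^2 * 117^32 * 117^64 * 117^128 = 234 (mod 287); answer 234
Stage 3: W2 = 234; w = 17; a(2) = -3*(34) - 3*(17) = -153; iterating: a(2)=-153, a(3)=357, a(4)=-612, a(5)=765, a(6)=-459, a(7)=-918, a(8)=4131, a(9)=-9639, a(10)=16524, a(11)=-20655, a(12)=12393, a(13)=24786, a(14)=-111537, a(15)=260253, a(16)=-446148; answer -446148

-446148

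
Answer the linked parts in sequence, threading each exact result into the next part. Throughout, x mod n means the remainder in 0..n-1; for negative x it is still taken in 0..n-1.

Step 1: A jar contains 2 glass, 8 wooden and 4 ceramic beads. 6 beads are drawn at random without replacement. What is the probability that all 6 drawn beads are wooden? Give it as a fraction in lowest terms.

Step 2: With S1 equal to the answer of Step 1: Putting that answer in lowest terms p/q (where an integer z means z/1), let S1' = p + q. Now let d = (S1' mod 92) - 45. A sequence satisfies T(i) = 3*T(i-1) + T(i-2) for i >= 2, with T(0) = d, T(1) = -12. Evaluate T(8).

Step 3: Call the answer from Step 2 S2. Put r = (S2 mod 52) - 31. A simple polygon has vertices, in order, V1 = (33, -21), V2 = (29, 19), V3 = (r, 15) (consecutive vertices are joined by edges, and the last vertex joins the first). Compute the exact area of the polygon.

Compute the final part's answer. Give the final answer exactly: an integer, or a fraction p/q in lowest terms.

Step 1: total draws C(14,6) = 3003; favorable C(8,6) = 28; P = 4/429; answer 4/429
Step 2: S1 = 4/429; threaded value p + q = 433; d = 20; T(2) = 3*(-12) + 1*(20) = -16; iterating: T(2)=-16, T(3)=-60, T(4)=-196, T(5)=-648, T(6)=-2140, T(7)=-7068, T(8)=-23344; answer -23344
Step 3: S2 = -23344; r = -27; cross terms: (33*19 - 29*-21)=1236, (29*15 - -27*19)=948, (-27*-21 - 33*15)=72; twice the area = |2256| = 2256; area = 1128; answer 1128

1128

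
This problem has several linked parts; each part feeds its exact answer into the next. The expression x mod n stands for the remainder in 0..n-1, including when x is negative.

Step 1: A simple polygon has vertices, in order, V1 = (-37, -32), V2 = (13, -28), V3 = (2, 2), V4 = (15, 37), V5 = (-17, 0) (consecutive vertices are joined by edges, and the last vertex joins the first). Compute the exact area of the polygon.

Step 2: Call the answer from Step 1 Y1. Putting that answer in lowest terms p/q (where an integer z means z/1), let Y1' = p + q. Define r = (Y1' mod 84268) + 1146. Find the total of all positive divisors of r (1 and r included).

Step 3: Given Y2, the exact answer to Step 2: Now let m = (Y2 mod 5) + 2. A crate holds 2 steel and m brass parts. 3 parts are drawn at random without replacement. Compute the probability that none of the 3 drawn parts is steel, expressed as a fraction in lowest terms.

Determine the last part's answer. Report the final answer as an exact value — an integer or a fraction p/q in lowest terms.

Step 1: cross terms: (-37*-28 - 13*-32)=1452, (13*2 - 2*-28)=82, (2*37 - 15*2)=44, (15*0 - -17*37)=629, (-17*-32 - -37*0)=544; twice the area = |2751| = 2751; area = 2751/2; answer 2751/2
Step 2: Y1 = 2751/2; threaded value p + q = 2753; r = 3899; 3899 = 7 * 557; sigma = (1 + 7) * (1 + 557) = 8 * 558 = 4464; answer 4464
Step 3: Y2 = 4464; m = 6; total draws C(8,3) = 56; favorable C(6,3) = 20; P = 5/14; answer 5/14

5/14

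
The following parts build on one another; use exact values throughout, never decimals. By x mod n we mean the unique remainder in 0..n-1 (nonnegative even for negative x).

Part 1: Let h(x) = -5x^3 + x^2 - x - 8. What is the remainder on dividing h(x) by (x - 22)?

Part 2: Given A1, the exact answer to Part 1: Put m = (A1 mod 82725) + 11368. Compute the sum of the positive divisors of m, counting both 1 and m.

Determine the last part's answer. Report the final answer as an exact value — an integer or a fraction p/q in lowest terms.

64296

Part 1: remainder = value at the root: -5*(22)^3 + 1*(22)^2 - 1*(22)^1 - 8 = (-53240) + (484) + (-22) + (-8) = -52786; answer -52786
Part 2: A1 = -52786; m = 41307; 41307 = 3 * 7^2 * 281; sigma = (1 + 3) * (1 + 7 + 49) * (1 + 281) = 4 * 57 * 282 = 64296; answer 64296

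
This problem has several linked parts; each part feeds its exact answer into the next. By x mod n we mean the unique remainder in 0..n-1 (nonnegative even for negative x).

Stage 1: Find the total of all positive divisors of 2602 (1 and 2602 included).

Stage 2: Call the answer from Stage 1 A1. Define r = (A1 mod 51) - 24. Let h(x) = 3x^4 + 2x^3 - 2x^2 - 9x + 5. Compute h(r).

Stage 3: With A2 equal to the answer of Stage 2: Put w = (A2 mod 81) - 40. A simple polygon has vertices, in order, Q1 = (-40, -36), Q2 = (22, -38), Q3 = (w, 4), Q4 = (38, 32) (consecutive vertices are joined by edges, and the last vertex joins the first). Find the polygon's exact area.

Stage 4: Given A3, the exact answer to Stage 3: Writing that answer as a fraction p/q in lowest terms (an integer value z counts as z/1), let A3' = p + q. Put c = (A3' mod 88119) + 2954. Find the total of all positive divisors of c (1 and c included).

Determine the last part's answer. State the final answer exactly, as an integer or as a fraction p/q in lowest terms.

6480

Stage 1: 2602 = 2 * 1301; sigma = (1 + 2) * (1 + 1301) = 3 * 1302 = 3906; answer 3906
Stage 2: A1 = 3906; r = 6; 3*(6)^4 + 2*(6)^3 - 2*(6)^2 - 9*(6)^1 + 5 = (3888) + (432) + (-72) + (-54) + (5) = 4199; answer 4199
Stage 3: A2 = 4199; w = 28; cross terms: (-40*-38 - 22*-36)=2312, (22*4 - 28*-38)=1152, (28*32 - 38*4)=744, (38*-36 - -40*32)=-88; twice the area = |4120| = 4120; area = 2060; answer 2060
Stage 4: A3 = 2060; threaded value p + q = 2061; c = 5015; 5015 = 5 * 17 * 59; sigma = (1 + 5) * (1 + 17) * (1 + 59) = 6 * 18 * 60 = 6480; answer 6480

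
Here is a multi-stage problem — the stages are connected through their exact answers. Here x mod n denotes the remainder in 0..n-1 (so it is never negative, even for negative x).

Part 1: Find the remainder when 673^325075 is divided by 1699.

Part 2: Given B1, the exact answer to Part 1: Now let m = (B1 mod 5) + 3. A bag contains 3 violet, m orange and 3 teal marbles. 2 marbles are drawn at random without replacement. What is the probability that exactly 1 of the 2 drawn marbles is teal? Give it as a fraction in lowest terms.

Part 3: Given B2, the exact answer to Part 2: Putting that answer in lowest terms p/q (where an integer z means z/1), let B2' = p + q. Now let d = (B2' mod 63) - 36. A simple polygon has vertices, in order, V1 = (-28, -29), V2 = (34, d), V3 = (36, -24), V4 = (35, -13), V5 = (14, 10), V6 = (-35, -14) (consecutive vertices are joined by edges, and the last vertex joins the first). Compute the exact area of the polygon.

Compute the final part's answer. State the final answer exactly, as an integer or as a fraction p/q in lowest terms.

3003/2

Part 1: squarings mod 1699: 673^1=673, 673^2=995, 673^4=1207, 673^8=806, 673^16=618, 673^32=1348, 673^64=873, 673^128=977, 673^256=1390, 673^512=337, 673^1024=1435, 673^2048=37, 673^4096=1369, 673^8192=164, 673^16384=1411, 673^32768=1392, 673^65536=804, 673^131072=796, 673^262144=1588; 673^325075 = 673^1 * 673^2 * 673^16 * 673^64 * 673^128 * 673^256 * 673^1024 * 673^4096 * 673^8192 * 673^16384 * 673^32768 * 673^262144 = 1284 (mod 1699); answer 1284
Part 2: B1 = 1284; m = 7; total draws C(13,2) = 78; favorable C(3,1)*C(10,1) = 30; P = 5/13; answer 5/13
Part 3: B2 = 5/13; threaded value p + q = 18; d = -18; cross terms: (-28*-18 - 34*-29)=1490, (34*-24 - 36*-18)=-168, (36*-13 - 35*-24)=372, (35*10 - 14*-13)=532, (14*-14 - -35*10)=154, (-35*-29 - -28*-14)=623; twice the area = |3003| = 3003; area = 3003/2; answer 3003/2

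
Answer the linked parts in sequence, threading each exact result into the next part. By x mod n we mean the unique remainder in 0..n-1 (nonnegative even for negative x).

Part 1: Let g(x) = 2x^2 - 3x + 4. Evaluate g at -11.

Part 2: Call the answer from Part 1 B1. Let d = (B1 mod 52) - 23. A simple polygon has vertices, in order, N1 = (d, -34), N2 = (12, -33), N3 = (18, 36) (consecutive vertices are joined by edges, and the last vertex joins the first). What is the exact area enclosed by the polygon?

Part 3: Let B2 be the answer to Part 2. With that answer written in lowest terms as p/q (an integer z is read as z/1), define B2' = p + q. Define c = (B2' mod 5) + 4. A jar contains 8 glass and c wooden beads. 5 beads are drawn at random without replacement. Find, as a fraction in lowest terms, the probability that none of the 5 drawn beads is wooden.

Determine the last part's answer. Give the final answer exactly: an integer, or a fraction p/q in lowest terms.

Part 1: 2*(-11)^2 - 3*(-11)^1 + 4 = (242) + (33) + (4) = 279; answer 279
Part 2: B1 = 279; d = -4; cross terms: (-4*-33 - 12*-34)=540, (12*36 - 18*-33)=1026, (18*-34 - -4*36)=-468; twice the area = |1098| = 1098; area = 549; answer 549
Part 3: B2 = 549; threaded value p + q = 550; c = 4; total draws C(12,5) = 792; favorable C(8,5) = 56; P = 7/99; answer 7/99

7/99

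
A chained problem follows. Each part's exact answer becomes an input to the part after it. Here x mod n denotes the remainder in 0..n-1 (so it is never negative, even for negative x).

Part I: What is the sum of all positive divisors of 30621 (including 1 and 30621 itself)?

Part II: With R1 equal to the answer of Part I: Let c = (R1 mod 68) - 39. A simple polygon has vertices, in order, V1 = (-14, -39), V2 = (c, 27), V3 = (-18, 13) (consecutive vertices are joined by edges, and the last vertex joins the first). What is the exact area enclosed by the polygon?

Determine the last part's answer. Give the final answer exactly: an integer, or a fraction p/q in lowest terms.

Part I: 30621 = 3 * 59 * 173; sigma = (1 + 3) * (1 + 59) * (1 + 173) = 4 * 60 * 174 = 41760; answer 41760
Part II: R1 = 41760; c = -31; cross terms: (-14*27 - -31*-39)=-1587, (-31*13 - -18*27)=83, (-18*-39 - -14*13)=884; twice the area = |-620| = 620; area = 310; answer 310

310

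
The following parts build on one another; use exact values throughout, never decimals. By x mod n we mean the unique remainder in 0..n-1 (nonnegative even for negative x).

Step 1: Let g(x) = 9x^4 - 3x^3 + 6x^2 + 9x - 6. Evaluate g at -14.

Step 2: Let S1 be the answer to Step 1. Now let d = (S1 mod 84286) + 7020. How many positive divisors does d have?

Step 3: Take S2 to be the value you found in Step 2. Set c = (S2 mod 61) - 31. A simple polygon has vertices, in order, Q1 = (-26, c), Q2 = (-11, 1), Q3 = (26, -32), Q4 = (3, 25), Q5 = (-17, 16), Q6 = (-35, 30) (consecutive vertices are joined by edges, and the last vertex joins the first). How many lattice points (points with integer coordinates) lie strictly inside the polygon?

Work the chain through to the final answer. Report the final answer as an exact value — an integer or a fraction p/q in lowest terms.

1375

Step 1: 9*(-14)^4 - 3*(-14)^3 + 6*(-14)^2 + 9*(-14)^1 - 6 = (345744) + (8232) + (1176) + (-126) + (-6) = 355020; answer 355020
Step 2: S1 = 355020; d = 24896; 24896 = 2^6 * 389; number of divisors = (6+1) * (1+1) = 14; answer 14
Step 3: S2 = 14; c = -17; cross terms: (-26*1 - -11*-17)=-213, (-11*-32 - 26*1)=326, (26*25 - 3*-32)=746, (3*16 - -17*25)=473, (-17*30 - -35*16)=50, (-35*-17 - -26*30)=1375; twice the area = |2757| = 2757; area = 2757/2; boundary points = 3 + 1 + 1 + 1 + 2 + 1 = 9; strictly interior points = area - boundary/2 + 1 = 1375; answer 1375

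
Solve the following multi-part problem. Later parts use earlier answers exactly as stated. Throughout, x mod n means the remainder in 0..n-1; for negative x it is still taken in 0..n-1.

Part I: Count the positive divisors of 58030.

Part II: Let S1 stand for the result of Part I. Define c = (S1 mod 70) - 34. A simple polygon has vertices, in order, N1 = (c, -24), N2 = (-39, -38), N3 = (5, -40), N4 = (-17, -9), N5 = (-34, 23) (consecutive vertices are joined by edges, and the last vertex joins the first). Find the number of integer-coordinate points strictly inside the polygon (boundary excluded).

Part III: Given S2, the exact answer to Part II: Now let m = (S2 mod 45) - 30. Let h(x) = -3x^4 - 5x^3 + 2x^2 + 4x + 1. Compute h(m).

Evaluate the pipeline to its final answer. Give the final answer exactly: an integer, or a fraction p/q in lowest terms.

-53327

Part I: 58030 = 2 * 5 * 7 * 829; number of divisors = (1+1) * (1+1) * (1+1) * (1+1) = 16; answer 16
Part II: S1 = 16; c = -18; cross terms: (-18*-38 - -39*-24)=-252, (-39*-40 - 5*-38)=1750, (5*-9 - -17*-40)=-725, (-17*23 - -34*-9)=-697, (-34*-24 - -18*23)=1230; twice the area = |1306| = 1306; area = 653; boundary points = 7 + 2 + 1 + 1 + 1 = 12; strictly interior points = area - boundary/2 + 1 = 648; answer 648
Part III: S2 = 648; m = -12; -3*(-12)^4 - 5*(-12)^3 + 2*(-12)^2 + 4*(-12)^1 + 1 = (-62208) + (8640) + (288) + (-48) + (1) = -53327; answer -53327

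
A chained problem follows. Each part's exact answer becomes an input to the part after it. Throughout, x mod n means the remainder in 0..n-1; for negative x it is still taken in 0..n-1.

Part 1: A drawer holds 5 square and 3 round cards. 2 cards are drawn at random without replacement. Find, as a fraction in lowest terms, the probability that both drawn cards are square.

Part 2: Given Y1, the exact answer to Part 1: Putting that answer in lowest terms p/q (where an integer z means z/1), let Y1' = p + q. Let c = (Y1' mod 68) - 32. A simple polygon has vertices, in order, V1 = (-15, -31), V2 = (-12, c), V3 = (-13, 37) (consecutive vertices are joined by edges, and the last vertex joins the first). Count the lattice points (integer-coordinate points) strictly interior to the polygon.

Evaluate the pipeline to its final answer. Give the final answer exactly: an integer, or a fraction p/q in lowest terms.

82

Part 1: total draws C(8,2) = 28; favorable C(5,2) = 10; P = 5/14; answer 5/14
Part 2: Y1 = 5/14; threaded value p + q = 19; c = -13; cross terms: (-15*-13 - -12*-31)=-177, (-12*37 - -13*-13)=-613, (-13*-31 - -15*37)=958; twice the area = |168| = 168; area = 84; boundary points = 3 + 1 + 2 = 6; strictly interior points = area - boundary/2 + 1 = 82; answer 82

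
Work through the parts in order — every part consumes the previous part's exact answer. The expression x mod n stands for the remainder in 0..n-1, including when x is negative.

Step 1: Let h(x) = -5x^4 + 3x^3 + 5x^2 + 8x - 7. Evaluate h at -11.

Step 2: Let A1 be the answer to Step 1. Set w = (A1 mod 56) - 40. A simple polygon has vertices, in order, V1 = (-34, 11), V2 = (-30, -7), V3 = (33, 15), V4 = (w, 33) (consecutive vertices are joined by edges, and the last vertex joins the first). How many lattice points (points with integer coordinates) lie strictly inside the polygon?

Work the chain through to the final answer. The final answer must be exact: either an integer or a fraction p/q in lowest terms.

Step 1: -5*(-11)^4 + 3*(-11)^3 + 5*(-11)^2 + 8*(-11)^1 - 7 = (-73205) + (-3993) + (605) + (-88) + (-7) = -76688; answer -76688
Step 2: A1 = -76688; w = -8; cross terms: (-34*-7 - -30*11)=568, (-30*15 - 33*-7)=-219, (33*33 - -8*15)=1209, (-8*11 - -34*33)=1034; twice the area = |2592| = 2592; area = 1296; boundary points = 2 + 1 + 1 + 2 = 6; strictly interior points = area - boundary/2 + 1 = 1294; answer 1294

1294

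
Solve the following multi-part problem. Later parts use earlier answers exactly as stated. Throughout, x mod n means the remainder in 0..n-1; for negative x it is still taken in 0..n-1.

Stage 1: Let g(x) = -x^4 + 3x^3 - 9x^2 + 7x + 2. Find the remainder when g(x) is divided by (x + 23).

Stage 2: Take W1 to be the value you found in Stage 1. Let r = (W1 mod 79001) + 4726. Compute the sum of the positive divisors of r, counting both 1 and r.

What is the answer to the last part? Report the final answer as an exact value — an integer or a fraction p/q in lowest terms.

79200

Stage 1: remainder = value at the root: -1*(-23)^4 + 3*(-23)^3 - 9*(-23)^2 + 7*(-23)^1 + 2 = (-279841) + (-36501) + (-4761) + (-161) + (2) = -321262; answer -321262
Stage 2: W1 = -321262; r = 78469; 78469 = 131 * 599; sigma = (1 + 131) * (1 + 599) = 132 * 600 = 79200; answer 79200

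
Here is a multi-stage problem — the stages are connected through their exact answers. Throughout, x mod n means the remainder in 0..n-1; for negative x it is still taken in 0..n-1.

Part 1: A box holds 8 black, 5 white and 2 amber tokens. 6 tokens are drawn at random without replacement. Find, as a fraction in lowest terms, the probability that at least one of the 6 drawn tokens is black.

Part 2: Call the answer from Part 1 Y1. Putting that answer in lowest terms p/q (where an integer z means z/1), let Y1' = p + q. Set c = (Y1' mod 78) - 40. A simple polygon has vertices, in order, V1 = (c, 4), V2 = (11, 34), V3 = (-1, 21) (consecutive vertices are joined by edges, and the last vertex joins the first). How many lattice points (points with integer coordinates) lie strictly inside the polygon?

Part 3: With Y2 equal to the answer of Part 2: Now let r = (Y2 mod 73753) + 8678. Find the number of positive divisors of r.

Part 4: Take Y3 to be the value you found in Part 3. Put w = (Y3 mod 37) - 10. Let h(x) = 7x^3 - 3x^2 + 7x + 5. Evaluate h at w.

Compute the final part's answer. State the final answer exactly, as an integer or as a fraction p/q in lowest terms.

Part 1: total draws C(15,6) = 5005; complement C(7,6) = 7; favorable 5005 - 7 = 4998; P = 714/715; answer 714/715
Part 2: Y1 = 714/715; threaded value p + q = 1429; c = -15; cross terms: (-15*34 - 11*4)=-554, (11*21 - -1*34)=265, (-1*4 - -15*21)=311; twice the area = |22| = 22; area = 11; boundary points = 2 + 1 + 1 = 4; strictly interior points = area - boundary/2 + 1 = 10; answer 10
Part 3: Y2 = 10; r = 8688; 8688 = 2^4 * 3 * 181; number of divisors = (4+1) * (1+1) * (1+1) = 20; answer 20
Part 4: Y3 = 20; w = 10; 7*(10)^3 - 3*(10)^2 + 7*(10)^1 + 5 = (7000) + (-300) + (70) + (5) = 6775; answer 6775

6775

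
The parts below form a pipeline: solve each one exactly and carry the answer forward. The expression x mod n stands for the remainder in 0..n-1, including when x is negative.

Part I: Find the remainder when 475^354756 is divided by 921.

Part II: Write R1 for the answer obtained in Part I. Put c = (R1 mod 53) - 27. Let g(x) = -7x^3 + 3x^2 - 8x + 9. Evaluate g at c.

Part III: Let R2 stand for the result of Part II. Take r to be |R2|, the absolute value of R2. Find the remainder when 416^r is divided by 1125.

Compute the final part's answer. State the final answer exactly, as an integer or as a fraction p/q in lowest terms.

71

Part I: squarings mod 921: 475^1=475, 475^2=901, 475^4=400, 475^8=667, 475^16=46, 475^32=274, 475^64=475, 475^128=901, 475^256=400, 475^512=667, 475^1024=46, 475^2048=274, 475^4096=475, 475^8192=901, 475^16384=400, 475^32768=667, 475^65536=46, 475^131072=274, 475^262144=475; 475^354756 = 475^4 * 475^64 * 475^128 * 475^256 * 475^2048 * 475^8192 * 475^16384 * 475^65536 * 475^262144 = 631 (mod 921); answer 631
Part II: R1 = 631; c = 21; -7*(21)^3 + 3*(21)^2 - 8*(21)^1 + 9 = (-64827) + (1323) + (-168) + (9) = -63663; answer -63663
Part III: R2 = -63663; r = 63663; squarings mod 1125: 416^1=416, 416^2=931, 416^4=511, 416^8=121, 416^16=16, 416^32=256, 416^64=286, 416^128=796, 416^256=241, 416^512=706, 416^1024=61, 416^2048=346, 416^4096=466, 416^8192=31, 416^16384=961, 416^32768=1021; 416^63663 = 416^1 * 416^2 * 416^4 * 416^8 * 416^32 * 416^128 * 416^2048 * 416^4096 * 416^8192 * 416^16384 * 416^32768 = 71 (mod 1125); answer 71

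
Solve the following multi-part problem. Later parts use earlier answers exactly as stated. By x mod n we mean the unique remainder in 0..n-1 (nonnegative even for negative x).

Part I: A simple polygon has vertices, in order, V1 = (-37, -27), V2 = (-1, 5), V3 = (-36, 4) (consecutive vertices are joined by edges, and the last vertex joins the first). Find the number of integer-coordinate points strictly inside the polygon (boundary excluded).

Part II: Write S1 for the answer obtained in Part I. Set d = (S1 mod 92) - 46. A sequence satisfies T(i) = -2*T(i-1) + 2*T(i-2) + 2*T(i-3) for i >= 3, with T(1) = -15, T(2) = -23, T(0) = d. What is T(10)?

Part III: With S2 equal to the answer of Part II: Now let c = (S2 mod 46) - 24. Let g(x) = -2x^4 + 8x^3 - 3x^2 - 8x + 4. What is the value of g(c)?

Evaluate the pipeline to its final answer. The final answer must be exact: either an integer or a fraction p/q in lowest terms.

Part I: cross terms: (-37*5 - -1*-27)=-212, (-1*4 - -36*5)=176, (-36*-27 - -37*4)=1120; twice the area = |1084| = 1084; area = 542; boundary points = 4 + 1 + 1 = 6; strictly interior points = area - boundary/2 + 1 = 540; answer 540
Part II: S1 = 540; d = 34; T(3) = -2*(-23) + 2*(-15) + 2*(34) = 84; iterating: T(3)=84, T(4)=-244, T(5)=610, T(6)=-1540, T(7)=3812, T(8)=-9484, T(9)=23512, T(10)=-58368; answer -58368
Part III: S2 = -58368; c = -18; -2*(-18)^4 + 8*(-18)^3 - 3*(-18)^2 - 8*(-18)^1 + 4 = (-209952) + (-46656) + (-972) + (144) + (4) = -257432; answer -257432

-257432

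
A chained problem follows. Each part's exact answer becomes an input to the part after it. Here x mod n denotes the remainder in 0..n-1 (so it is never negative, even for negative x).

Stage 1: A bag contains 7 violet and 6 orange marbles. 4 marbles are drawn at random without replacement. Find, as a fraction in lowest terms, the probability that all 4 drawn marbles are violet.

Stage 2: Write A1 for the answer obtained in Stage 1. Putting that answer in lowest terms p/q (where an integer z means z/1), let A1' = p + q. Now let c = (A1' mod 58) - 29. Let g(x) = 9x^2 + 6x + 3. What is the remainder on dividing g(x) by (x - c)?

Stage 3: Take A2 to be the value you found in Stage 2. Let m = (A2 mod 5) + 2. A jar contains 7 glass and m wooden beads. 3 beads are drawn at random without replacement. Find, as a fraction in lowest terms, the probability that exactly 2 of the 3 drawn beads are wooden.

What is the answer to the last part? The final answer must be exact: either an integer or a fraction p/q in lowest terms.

7/22

Stage 1: total draws C(13,4) = 715; favorable C(7,4) = 35; P = 7/143; answer 7/143
Stage 2: A1 = 7/143; threaded value p + q = 150; c = 5; remainder = value at the root: 9*(5)^2 + 6*(5)^1 + 3 = (225) + (30) + (3) = 258; answer 258
Stage 3: A2 = 258; m = 5; total draws C(12,3) = 220; favorable C(5,2)*C(7,1) = 70; P = 7/22; answer 7/22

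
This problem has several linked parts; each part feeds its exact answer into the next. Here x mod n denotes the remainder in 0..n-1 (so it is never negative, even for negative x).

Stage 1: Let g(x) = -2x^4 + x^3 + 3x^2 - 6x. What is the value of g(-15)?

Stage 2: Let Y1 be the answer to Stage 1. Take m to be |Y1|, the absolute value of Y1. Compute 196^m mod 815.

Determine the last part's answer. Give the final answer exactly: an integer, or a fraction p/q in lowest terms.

Stage 1: -2*(-15)^4 + 1*(-15)^3 + 3*(-15)^2 - 6*(-15)^1 = (-101250) + (-3375) + (675) + (90) = -103860; answer -103860
Stage 2: Y1 = -103860; m = 103860; squarings mod 815: 196^1=196, 196^2=111, 196^4=96, 196^8=251, 196^16=246, 196^32=206, 196^64=56, 196^128=691, 196^256=706, 196^512=471, 196^1024=161, 196^2048=656, 196^4096=16, 196^8192=256, 196^16384=336, 196^32768=426, 196^65536=546; 196^103860 = 196^4 * 196^16 * 196^32 * 196^128 * 196^256 * 196^1024 * 196^4096 * 196^32768 * 196^65536 = 411 (mod 815); answer 411

411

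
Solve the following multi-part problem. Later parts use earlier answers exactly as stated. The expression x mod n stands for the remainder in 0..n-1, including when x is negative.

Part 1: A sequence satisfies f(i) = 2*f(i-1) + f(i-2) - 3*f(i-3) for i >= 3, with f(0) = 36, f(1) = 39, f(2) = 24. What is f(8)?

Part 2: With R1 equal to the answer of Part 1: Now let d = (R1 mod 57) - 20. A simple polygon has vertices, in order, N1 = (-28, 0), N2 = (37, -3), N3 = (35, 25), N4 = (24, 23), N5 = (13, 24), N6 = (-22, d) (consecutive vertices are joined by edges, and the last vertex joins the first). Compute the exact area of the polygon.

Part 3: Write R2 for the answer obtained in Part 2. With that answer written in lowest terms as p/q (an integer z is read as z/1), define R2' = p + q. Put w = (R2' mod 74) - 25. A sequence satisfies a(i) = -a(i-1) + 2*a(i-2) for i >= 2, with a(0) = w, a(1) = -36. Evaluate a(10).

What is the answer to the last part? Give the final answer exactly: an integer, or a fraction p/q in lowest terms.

Part 1: f(3) = 2*(24) + 1*(39) - 3*(36) = -21; iterating: f(3)=-21, f(4)=-135, f(5)=-363, f(6)=-798, f(7)=-1554, f(8)=-2817; answer -2817
Part 2: R1 = -2817; d = 13; cross terms: (-28*-3 - 37*0)=84, (37*25 - 35*-3)=1030, (35*23 - 24*25)=205, (24*24 - 13*23)=277, (13*13 - -22*24)=697, (-22*0 - -28*13)=364; twice the area = |2657| = 2657; area = 2657/2; answer 2657/2
Part 3: R2 = 2657/2; threaded value p + q = 2659; w = 44; a(2) = -1*(-36) + 2*(44) = 124; iterating: a(2)=124, a(3)=-196, a(4)=444, a(5)=-836, a(6)=1724, a(7)=-3396, a(8)=6844, a(9)=-13636, a(10)=27324; answer 27324

27324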